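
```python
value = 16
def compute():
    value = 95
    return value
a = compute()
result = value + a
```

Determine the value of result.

Step 1: Global value = 16. compute() returns local value = 95.
Step 2: a = 95. Global value still = 16.
Step 3: result = 16 + 95 = 111

The answer is 111.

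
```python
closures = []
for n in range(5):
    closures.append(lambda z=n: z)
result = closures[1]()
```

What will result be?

Step 1: Default argument z=n captures n's value at each iteration.
Step 2: closures[1] captured z = 1 when n was 1.
Step 3: result = 1

The answer is 1.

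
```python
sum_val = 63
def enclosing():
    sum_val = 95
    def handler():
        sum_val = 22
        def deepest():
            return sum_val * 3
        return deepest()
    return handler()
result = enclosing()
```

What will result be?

Step 1: deepest() looks up sum_val through LEGB: not local, finds sum_val = 22 in enclosing handler().
Step 2: Returns 22 * 3 = 66.
Step 3: result = 66

The answer is 66.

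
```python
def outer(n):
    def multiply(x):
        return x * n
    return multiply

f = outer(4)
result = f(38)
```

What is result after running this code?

Step 1: outer(4) returns multiply closure with n = 4.
Step 2: f(38) computes 38 * 4 = 152.
Step 3: result = 152

The answer is 152.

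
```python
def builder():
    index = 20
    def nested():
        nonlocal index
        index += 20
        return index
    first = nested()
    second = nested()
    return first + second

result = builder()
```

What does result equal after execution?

Step 1: index starts at 20.
Step 2: First call: index = 20 + 20 = 40, returns 40.
Step 3: Second call: index = 40 + 20 = 60, returns 60.
Step 4: result = 40 + 60 = 100

The answer is 100.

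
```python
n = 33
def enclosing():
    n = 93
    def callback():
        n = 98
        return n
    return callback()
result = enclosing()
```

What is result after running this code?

Step 1: Three scopes define n: global (33), enclosing (93), callback (98).
Step 2: callback() has its own local n = 98, which shadows both enclosing and global.
Step 3: result = 98 (local wins in LEGB)

The answer is 98.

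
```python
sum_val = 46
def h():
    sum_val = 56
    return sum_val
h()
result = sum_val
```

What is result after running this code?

Step 1: sum_val = 46 globally.
Step 2: h() creates a LOCAL sum_val = 56 (no global keyword!).
Step 3: The global sum_val is unchanged. result = 46

The answer is 46.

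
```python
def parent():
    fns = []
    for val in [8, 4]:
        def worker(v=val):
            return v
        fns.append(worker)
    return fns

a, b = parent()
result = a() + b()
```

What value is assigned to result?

Step 1: Default argument v=val captures val at each iteration.
Step 2: a() returns 8 (captured at first iteration), b() returns 4 (captured at second).
Step 3: result = 8 + 4 = 12

The answer is 12.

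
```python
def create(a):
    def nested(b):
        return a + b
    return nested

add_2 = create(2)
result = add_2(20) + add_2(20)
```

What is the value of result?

Step 1: add_2 captures a = 2.
Step 2: add_2(20) = 2 + 20 = 22, called twice.
Step 3: result = 22 + 22 = 44

The answer is 44.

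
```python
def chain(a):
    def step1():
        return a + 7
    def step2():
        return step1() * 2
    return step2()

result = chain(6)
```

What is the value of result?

Step 1: chain(6) captures a = 6.
Step 2: step2() calls step1() which returns 6 + 7 = 13.
Step 3: step2() returns 13 * 2 = 26

The answer is 26.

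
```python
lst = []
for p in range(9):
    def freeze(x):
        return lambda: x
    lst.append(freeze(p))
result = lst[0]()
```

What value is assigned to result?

Step 1: freeze(p) creates a new scope capturing x = p at call time.
Step 2: lst[0] = freeze(0), so its lambda captures x = 0.
Step 3: result = 0 (closure factory fixes late binding)

The answer is 0.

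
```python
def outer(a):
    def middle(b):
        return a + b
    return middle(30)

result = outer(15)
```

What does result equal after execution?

Step 1: outer(15) passes a = 15.
Step 2: middle(30) has b = 30, reads a = 15 from enclosing.
Step 3: result = 15 + 30 = 45

The answer is 45.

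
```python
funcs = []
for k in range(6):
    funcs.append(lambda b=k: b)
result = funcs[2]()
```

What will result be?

Step 1: Default argument b=k captures k's value at each iteration.
Step 2: funcs[2] captured b = 2 when k was 2.
Step 3: result = 2

The answer is 2.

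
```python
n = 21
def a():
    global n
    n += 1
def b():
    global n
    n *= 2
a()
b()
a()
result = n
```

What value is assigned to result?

Step 1: n = 21.
Step 2: a(): n = 21 + 1 = 22.
Step 3: b(): n = 22 * 2 = 44.
Step 4: a(): n = 44 + 1 = 45

The answer is 45.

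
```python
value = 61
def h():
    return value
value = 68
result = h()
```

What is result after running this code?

Step 1: value is first set to 61, then reassigned to 68.
Step 2: h() is called after the reassignment, so it looks up the current global value = 68.
Step 3: result = 68

The answer is 68.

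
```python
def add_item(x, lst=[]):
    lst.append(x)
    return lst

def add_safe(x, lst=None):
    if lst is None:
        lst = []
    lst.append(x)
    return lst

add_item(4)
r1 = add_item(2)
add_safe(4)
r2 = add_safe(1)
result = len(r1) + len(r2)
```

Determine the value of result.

Step 1: add_item shares mutable default: after 2 calls, lst = [4, 2], len = 2.
Step 2: add_safe creates fresh list each time: r2 = [1], len = 1.
Step 3: result = 2 + 1 = 3

The answer is 3.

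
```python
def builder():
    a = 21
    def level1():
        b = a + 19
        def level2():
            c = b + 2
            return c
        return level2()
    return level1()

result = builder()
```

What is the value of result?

Step 1: a = 21. b = a + 19 = 40.
Step 2: c = b + 2 = 40 + 2 = 42.
Step 3: result = 42

The answer is 42.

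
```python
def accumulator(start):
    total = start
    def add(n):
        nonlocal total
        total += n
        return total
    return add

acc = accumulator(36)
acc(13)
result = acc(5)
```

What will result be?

Step 1: accumulator(36) creates closure with total = 36.
Step 2: First acc(13): total = 36 + 13 = 49.
Step 3: Second acc(5): total = 49 + 5 = 54. result = 54

The answer is 54.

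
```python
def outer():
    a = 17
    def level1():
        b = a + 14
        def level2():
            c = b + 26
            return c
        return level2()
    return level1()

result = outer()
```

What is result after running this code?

Step 1: a = 17. b = a + 14 = 31.
Step 2: c = b + 26 = 31 + 26 = 57.
Step 3: result = 57

The answer is 57.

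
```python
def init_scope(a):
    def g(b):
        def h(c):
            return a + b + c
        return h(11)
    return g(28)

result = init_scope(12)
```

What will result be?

Step 1: a = 12, b = 28, c = 11 across three nested scopes.
Step 2: h() accesses all three via LEGB rule.
Step 3: result = 12 + 28 + 11 = 51

The answer is 51.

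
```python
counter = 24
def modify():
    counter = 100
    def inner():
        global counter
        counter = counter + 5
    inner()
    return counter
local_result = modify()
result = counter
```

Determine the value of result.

Step 1: Global counter = 24. modify() creates local counter = 100.
Step 2: inner() declares global counter and adds 5: global counter = 24 + 5 = 29.
Step 3: modify() returns its local counter = 100 (unaffected by inner).
Step 4: result = global counter = 29

The answer is 29.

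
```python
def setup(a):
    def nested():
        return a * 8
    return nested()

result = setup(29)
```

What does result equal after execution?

Step 1: setup(29) binds parameter a = 29.
Step 2: nested() accesses a = 29 from enclosing scope.
Step 3: result = 29 * 8 = 232

The answer is 232.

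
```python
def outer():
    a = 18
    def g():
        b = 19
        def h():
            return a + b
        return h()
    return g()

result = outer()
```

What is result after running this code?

Step 1: outer() defines a = 18. g() defines b = 19.
Step 2: h() accesses both from enclosing scopes: a = 18, b = 19.
Step 3: result = 18 + 19 = 37

The answer is 37.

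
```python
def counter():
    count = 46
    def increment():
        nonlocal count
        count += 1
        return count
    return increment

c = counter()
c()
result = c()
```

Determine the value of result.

Step 1: counter() creates closure with count = 46.
Step 2: Each c() call increments count via nonlocal. After 2 calls: 46 + 2 = 48.
Step 3: result = 48

The answer is 48.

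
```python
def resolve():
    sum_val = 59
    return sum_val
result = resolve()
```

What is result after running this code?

Step 1: resolve() defines sum_val = 59 in its local scope.
Step 2: return sum_val finds the local variable sum_val = 59.
Step 3: result = 59

The answer is 59.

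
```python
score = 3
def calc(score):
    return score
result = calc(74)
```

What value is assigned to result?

Step 1: Global score = 3.
Step 2: calc(74) takes parameter score = 74, which shadows the global.
Step 3: result = 74

The answer is 74.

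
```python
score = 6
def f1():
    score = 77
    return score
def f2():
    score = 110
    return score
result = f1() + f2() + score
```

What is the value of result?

Step 1: Each function shadows global score with its own local.
Step 2: f1() returns 77, f2() returns 110.
Step 3: Global score = 6 is unchanged. result = 77 + 110 + 6 = 193

The answer is 193.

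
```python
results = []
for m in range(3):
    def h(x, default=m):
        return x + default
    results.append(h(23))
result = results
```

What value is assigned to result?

Step 1: Default argument default=m is evaluated at function definition time.
Step 2: Each iteration creates h with default = current m value.
Step 3: h(23) returns 23 + default. results = [23, 24, 25]

The answer is [23, 24, 25].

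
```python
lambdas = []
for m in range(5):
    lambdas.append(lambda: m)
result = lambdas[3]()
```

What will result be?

Step 1: The loop creates 5 lambdas, all referencing the same variable m.
Step 2: After the loop, m = 4 (final value).
Step 3: lambdas[3]() looks up m at call time and finds 4. This is the late binding gotcha. result = 4

The answer is 4.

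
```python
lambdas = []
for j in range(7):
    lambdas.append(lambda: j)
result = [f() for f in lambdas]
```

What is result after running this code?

Step 1: All 7 lambdas share the same variable j.
Step 2: After the loop, j = 6.
Step 3: Each call returns 6. result = [6, 6, 6, 6, 6, 6, 6]

The answer is [6, 6, 6, 6, 6, 6, 6].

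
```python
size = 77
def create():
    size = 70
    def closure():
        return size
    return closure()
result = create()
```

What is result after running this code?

Step 1: size = 77 globally, but create() defines size = 70 locally.
Step 2: closure() looks up size. Not in local scope, so checks enclosing scope (create) and finds size = 70.
Step 3: result = 70

The answer is 70.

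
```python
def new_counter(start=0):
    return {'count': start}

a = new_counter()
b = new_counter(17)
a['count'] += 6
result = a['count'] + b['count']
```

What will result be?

Step 1: new_counter() returns a new dict each call (immutable default 0).
Step 2: a = {'count': 0}, b = {'count': 17}.
Step 3: a['count'] += 6 = 6. result = 6 + 17 = 23

The answer is 23.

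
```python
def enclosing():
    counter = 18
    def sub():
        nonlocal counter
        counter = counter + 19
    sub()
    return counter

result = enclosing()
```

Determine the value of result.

Step 1: enclosing() sets counter = 18.
Step 2: sub() uses nonlocal to modify counter in enclosing's scope: counter = 18 + 19 = 37.
Step 3: enclosing() returns the modified counter = 37

The answer is 37.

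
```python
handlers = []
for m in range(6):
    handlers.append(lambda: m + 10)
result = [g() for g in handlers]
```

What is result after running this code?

Step 1: All lambdas capture m by reference. After the loop, m = 5.
Step 2: Each call returns 5 + 10 = 15.
Step 3: result = [15, 15, 15, 15, 15, 15]

The answer is [15, 15, 15, 15, 15, 15].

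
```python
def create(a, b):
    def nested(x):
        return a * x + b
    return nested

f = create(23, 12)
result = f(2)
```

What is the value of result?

Step 1: create(23, 12) captures a = 23, b = 12.
Step 2: f(2) computes 23 * 2 + 12 = 58.
Step 3: result = 58

The answer is 58.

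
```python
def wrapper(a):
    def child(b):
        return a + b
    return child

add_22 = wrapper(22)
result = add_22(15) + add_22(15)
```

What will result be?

Step 1: add_22 captures a = 22.
Step 2: add_22(15) = 22 + 15 = 37, called twice.
Step 3: result = 37 + 37 = 74

The answer is 74.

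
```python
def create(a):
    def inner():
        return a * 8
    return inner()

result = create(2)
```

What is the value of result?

Step 1: create(2) binds parameter a = 2.
Step 2: inner() accesses a = 2 from enclosing scope.
Step 3: result = 2 * 8 = 16

The answer is 16.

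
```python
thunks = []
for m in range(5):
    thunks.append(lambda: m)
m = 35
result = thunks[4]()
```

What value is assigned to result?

Step 1: Lambdas capture the variable m by reference, not by value.
Step 2: After the loop, m is reassigned to 35.
Step 3: thunks[4]() looks up the current m = 35. result = 35

The answer is 35.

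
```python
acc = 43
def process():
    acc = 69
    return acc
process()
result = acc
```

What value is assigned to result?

Step 1: Global acc = 43.
Step 2: process() creates local acc = 69 (shadow, not modification).
Step 3: After process() returns, global acc is unchanged. result = 43

The answer is 43.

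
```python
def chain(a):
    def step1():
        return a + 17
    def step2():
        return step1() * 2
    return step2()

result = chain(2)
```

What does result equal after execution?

Step 1: chain(2) captures a = 2.
Step 2: step2() calls step1() which returns 2 + 17 = 19.
Step 3: step2() returns 19 * 2 = 38

The answer is 38.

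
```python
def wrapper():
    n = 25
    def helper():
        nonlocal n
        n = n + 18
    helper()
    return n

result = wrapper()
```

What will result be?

Step 1: wrapper() sets n = 25.
Step 2: helper() uses nonlocal to modify n in wrapper's scope: n = 25 + 18 = 43.
Step 3: wrapper() returns the modified n = 43

The answer is 43.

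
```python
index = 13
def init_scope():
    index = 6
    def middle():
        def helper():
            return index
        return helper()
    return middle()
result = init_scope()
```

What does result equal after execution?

Step 1: init_scope() defines index = 6. middle() and helper() have no local index.
Step 2: helper() checks local (none), enclosing middle() (none), enclosing init_scope() and finds index = 6.
Step 3: result = 6

The answer is 6.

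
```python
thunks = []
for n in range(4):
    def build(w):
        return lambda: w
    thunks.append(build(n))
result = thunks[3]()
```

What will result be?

Step 1: build(n) creates a new scope capturing w = n at call time.
Step 2: thunks[3] = build(3), so its lambda captures w = 3.
Step 3: result = 3 (closure factory fixes late binding)

The answer is 3.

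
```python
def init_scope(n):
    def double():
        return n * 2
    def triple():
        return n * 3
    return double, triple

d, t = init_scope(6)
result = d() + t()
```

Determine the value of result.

Step 1: Both closures capture the same n = 6.
Step 2: d() = 6 * 2 = 12, t() = 6 * 3 = 18.
Step 3: result = 12 + 18 = 30

The answer is 30.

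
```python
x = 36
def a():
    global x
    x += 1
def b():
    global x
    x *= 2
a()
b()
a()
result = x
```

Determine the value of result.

Step 1: x = 36.
Step 2: a(): x = 36 + 1 = 37.
Step 3: b(): x = 37 * 2 = 74.
Step 4: a(): x = 74 + 1 = 75

The answer is 75.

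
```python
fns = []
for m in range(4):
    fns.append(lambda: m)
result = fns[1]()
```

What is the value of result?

Step 1: The loop creates 4 lambdas, all referencing the same variable m.
Step 2: After the loop, m = 3 (final value).
Step 3: fns[1]() looks up m at call time and finds 3. This is the late binding gotcha. result = 3

The answer is 3.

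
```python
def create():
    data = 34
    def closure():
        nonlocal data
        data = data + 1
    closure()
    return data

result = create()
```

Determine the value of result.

Step 1: create() sets data = 34.
Step 2: closure() uses nonlocal to modify data in create's scope: data = 34 + 1 = 35.
Step 3: create() returns the modified data = 35

The answer is 35.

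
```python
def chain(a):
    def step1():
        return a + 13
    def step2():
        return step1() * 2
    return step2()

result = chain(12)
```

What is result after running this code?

Step 1: chain(12) captures a = 12.
Step 2: step2() calls step1() which returns 12 + 13 = 25.
Step 3: step2() returns 25 * 2 = 50

The answer is 50.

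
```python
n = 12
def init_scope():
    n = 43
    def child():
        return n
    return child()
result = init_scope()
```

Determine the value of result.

Step 1: n = 12 globally, but init_scope() defines n = 43 locally.
Step 2: child() looks up n. Not in local scope, so checks enclosing scope (init_scope) and finds n = 43.
Step 3: result = 43

The answer is 43.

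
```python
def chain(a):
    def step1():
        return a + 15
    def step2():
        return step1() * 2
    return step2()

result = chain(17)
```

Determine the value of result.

Step 1: chain(17) captures a = 17.
Step 2: step2() calls step1() which returns 17 + 15 = 32.
Step 3: step2() returns 32 * 2 = 64

The answer is 64.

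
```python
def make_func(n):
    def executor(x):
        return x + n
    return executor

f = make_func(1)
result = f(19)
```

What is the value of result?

Step 1: make_func(1) creates a closure that captures n = 1.
Step 2: f(19) calls the closure with x = 19, returning 19 + 1 = 20.
Step 3: result = 20

The answer is 20.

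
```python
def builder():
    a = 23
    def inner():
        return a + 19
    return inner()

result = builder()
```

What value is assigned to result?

Step 1: builder() defines a = 23.
Step 2: inner() reads a = 23 from enclosing scope, returns 23 + 19 = 42.
Step 3: result = 42

The answer is 42.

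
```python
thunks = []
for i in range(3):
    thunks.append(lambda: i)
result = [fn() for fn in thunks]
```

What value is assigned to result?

Step 1: All 3 lambdas share the same variable i.
Step 2: After the loop, i = 2.
Step 3: Each call returns 2. result = [2, 2, 2]

The answer is [2, 2, 2].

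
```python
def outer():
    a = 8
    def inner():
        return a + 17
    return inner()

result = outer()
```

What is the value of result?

Step 1: outer() defines a = 8.
Step 2: inner() reads a = 8 from enclosing scope, returns 8 + 17 = 25.
Step 3: result = 25

The answer is 25.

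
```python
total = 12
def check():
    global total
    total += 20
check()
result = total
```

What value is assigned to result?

Step 1: total = 12 globally.
Step 2: check() modifies global total: total += 20 = 32.
Step 3: result = 32

The answer is 32.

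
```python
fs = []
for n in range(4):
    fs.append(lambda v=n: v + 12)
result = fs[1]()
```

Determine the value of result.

Step 1: Default argument v=n captures n's value at definition time.
Step 2: fs[1] was defined when n = 1, so v defaults to 1.
Step 3: result = 1 + 12 = 13 (default arg fixes the late binding issue)

The answer is 13.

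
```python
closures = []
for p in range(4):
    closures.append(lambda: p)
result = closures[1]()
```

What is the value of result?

Step 1: The loop creates 4 lambdas, all referencing the same variable p.
Step 2: After the loop, p = 3 (final value).
Step 3: closures[1]() looks up p at call time and finds 3. This is the late binding gotcha. result = 3

The answer is 3.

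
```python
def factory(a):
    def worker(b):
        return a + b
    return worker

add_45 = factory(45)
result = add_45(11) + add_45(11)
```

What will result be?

Step 1: add_45 captures a = 45.
Step 2: add_45(11) = 45 + 11 = 56, called twice.
Step 3: result = 56 + 56 = 112

The answer is 112.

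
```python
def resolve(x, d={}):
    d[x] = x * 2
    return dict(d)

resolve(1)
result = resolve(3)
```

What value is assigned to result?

Step 1: Mutable default dict is shared across calls.
Step 2: First call adds 1: 2. Second call adds 3: 6.
Step 3: result = {1: 2, 3: 6}

The answer is {1: 2, 3: 6}.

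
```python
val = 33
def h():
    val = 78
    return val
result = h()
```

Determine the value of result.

Step 1: Global val = 33.
Step 2: h() creates local val = 78, shadowing the global.
Step 3: Returns local val = 78. result = 78

The answer is 78.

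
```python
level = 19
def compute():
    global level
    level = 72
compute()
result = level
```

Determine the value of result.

Step 1: level = 19 globally.
Step 2: compute() declares global level and sets it to 72.
Step 3: After compute(), global level = 72. result = 72

The answer is 72.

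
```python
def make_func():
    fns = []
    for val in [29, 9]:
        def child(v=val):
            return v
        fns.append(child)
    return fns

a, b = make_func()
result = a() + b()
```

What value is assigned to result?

Step 1: Default argument v=val captures val at each iteration.
Step 2: a() returns 29 (captured at first iteration), b() returns 9 (captured at second).
Step 3: result = 29 + 9 = 38

The answer is 38.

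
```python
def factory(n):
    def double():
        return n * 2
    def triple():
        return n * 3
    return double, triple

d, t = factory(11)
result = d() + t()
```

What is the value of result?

Step 1: Both closures capture the same n = 11.
Step 2: d() = 11 * 2 = 22, t() = 11 * 3 = 33.
Step 3: result = 22 + 33 = 55

The answer is 55.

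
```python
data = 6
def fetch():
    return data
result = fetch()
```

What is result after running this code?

Step 1: data = 6 is defined in the global scope.
Step 2: fetch() looks up data. No local data exists, so Python checks the global scope via LEGB rule and finds data = 6.
Step 3: result = 6

The answer is 6.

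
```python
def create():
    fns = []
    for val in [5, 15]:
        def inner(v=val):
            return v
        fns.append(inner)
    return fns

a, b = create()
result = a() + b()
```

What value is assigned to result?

Step 1: Default argument v=val captures val at each iteration.
Step 2: a() returns 5 (captured at first iteration), b() returns 15 (captured at second).
Step 3: result = 5 + 15 = 20

The answer is 20.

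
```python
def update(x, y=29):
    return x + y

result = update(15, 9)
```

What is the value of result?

Step 1: update(15, 9) overrides default y with 9.
Step 2: Returns 15 + 9 = 24.
Step 3: result = 24

The answer is 24.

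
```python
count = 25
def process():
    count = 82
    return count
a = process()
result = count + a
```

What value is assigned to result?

Step 1: Global count = 25. process() returns local count = 82.
Step 2: a = 82. Global count still = 25.
Step 3: result = 25 + 82 = 107

The answer is 107.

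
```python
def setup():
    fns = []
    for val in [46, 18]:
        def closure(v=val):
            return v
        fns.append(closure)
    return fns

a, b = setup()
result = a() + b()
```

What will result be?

Step 1: Default argument v=val captures val at each iteration.
Step 2: a() returns 46 (captured at first iteration), b() returns 18 (captured at second).
Step 3: result = 46 + 18 = 64

The answer is 64.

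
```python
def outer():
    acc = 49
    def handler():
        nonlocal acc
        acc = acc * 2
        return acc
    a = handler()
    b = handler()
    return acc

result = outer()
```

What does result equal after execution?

Step 1: acc starts at 49.
Step 2: First handler(): acc = 49 * 2 = 98.
Step 3: Second handler(): acc = 98 * 2 = 196.
Step 4: result = 196

The answer is 196.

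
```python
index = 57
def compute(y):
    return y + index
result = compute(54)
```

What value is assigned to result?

Step 1: index = 57 is defined globally.
Step 2: compute(54) uses parameter y = 54 and looks up index from global scope = 57.
Step 3: result = 54 + 57 = 111

The answer is 111.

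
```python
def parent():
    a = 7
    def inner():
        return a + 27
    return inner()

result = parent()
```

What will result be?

Step 1: parent() defines a = 7.
Step 2: inner() reads a = 7 from enclosing scope, returns 7 + 27 = 34.
Step 3: result = 34

The answer is 34.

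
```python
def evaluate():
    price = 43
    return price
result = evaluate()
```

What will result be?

Step 1: evaluate() defines price = 43 in its local scope.
Step 2: return price finds the local variable price = 43.
Step 3: result = 43

The answer is 43.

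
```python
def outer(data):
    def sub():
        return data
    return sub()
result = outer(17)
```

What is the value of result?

Step 1: outer(17) binds parameter data = 17.
Step 2: sub() looks up data in enclosing scope and finds the parameter data = 17.
Step 3: result = 17

The answer is 17.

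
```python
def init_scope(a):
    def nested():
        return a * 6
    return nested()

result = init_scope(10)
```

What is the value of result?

Step 1: init_scope(10) binds parameter a = 10.
Step 2: nested() accesses a = 10 from enclosing scope.
Step 3: result = 10 * 6 = 60

The answer is 60.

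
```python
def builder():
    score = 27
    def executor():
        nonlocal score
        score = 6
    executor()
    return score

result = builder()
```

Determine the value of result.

Step 1: builder() sets score = 27.
Step 2: executor() uses nonlocal to reassign score = 6.
Step 3: result = 6

The answer is 6.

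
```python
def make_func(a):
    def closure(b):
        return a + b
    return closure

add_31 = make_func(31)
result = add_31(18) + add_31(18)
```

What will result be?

Step 1: add_31 captures a = 31.
Step 2: add_31(18) = 31 + 18 = 49, called twice.
Step 3: result = 49 + 49 = 98

The answer is 98.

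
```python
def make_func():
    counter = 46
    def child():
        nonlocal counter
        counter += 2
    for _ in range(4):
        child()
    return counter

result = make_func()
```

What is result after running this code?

Step 1: counter = 46.
Step 2: child() is called 4 times in a loop, each adding 2 via nonlocal.
Step 3: counter = 46 + 2 * 4 = 54

The answer is 54.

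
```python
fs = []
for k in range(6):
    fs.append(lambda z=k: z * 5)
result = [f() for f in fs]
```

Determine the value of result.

Step 1: Default arg z=k captures k at each iteration.
Step 2: fs[k] has z defaulting to k, returns k * 5.
Step 3: result = [0, 5, 10, 15, 20, 25]

The answer is [0, 5, 10, 15, 20, 25].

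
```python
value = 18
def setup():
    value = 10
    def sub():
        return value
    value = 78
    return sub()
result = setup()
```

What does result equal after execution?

Step 1: setup() sets value = 10, then later value = 78.
Step 2: sub() is called after value is reassigned to 78. Closures capture variables by reference, not by value.
Step 3: result = 78

The answer is 78.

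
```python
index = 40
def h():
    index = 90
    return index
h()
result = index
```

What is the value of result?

Step 1: Global index = 40.
Step 2: h() creates local index = 90 (shadow, not modification).
Step 3: After h() returns, global index is unchanged. result = 40

The answer is 40.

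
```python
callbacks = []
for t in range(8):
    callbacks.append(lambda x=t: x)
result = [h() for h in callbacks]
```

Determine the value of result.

Step 1: Default arg x=t captures t at each iteration.
Step 2: Each lambda has its own default: 0, 1, ..., 7.
Step 3: result = [0, 1, 2, 3, 4, 5, 6, 7]

The answer is [0, 1, 2, 3, 4, 5, 6, 7].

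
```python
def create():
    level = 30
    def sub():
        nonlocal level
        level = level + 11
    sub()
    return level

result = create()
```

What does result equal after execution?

Step 1: create() sets level = 30.
Step 2: sub() uses nonlocal to modify level in create's scope: level = 30 + 11 = 41.
Step 3: create() returns the modified level = 41

The answer is 41.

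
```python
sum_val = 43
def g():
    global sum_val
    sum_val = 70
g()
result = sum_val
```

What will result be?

Step 1: sum_val = 43 globally.
Step 2: g() declares global sum_val and sets it to 70.
Step 3: After g(), global sum_val = 70. result = 70

The answer is 70.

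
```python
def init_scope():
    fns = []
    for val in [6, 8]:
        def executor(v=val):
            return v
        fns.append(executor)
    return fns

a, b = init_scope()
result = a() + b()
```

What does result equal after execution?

Step 1: Default argument v=val captures val at each iteration.
Step 2: a() returns 6 (captured at first iteration), b() returns 8 (captured at second).
Step 3: result = 6 + 8 = 14

The answer is 14.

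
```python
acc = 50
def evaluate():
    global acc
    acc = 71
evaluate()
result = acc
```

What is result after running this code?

Step 1: acc = 50 globally.
Step 2: evaluate() declares global acc and sets it to 71.
Step 3: After evaluate(), global acc = 71. result = 71

The answer is 71.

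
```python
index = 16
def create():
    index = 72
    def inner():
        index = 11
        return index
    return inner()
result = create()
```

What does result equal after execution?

Step 1: Three scopes define index: global (16), create (72), inner (11).
Step 2: inner() has its own local index = 11, which shadows both enclosing and global.
Step 3: result = 11 (local wins in LEGB)

The answer is 11.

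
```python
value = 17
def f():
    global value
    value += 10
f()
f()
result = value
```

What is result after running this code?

Step 1: value = 17.
Step 2: First f(): value = 17 + 10 = 27.
Step 3: Second f(): value = 27 + 10 = 37. result = 37

The answer is 37.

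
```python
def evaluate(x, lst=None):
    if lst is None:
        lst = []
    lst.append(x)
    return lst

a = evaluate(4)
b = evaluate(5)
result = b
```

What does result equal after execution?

Step 1: None default with guard creates a NEW list each call.
Step 2: a = [4] (fresh list). b = [5] (another fresh list).
Step 3: result = [5] (this is the fix for mutable default)

The answer is [5].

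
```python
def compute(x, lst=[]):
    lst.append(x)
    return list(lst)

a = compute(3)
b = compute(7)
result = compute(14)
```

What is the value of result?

Step 1: Default list is shared. list() creates copies for return values.
Step 2: Internal list grows: [3] -> [3, 7] -> [3, 7, 14].
Step 3: result = [3, 7, 14]

The answer is [3, 7, 14].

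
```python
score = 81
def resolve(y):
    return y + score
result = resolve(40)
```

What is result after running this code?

Step 1: score = 81 is defined globally.
Step 2: resolve(40) uses parameter y = 40 and looks up score from global scope = 81.
Step 3: result = 40 + 81 = 121

The answer is 121.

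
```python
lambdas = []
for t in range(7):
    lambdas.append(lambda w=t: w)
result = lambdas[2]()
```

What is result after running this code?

Step 1: Default argument w=t captures t's value at each iteration.
Step 2: lambdas[2] captured w = 2 when t was 2.
Step 3: result = 2

The answer is 2.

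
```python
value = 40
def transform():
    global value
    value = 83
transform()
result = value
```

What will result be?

Step 1: value = 40 globally.
Step 2: transform() declares global value and sets it to 83.
Step 3: After transform(), global value = 83. result = 83

The answer is 83.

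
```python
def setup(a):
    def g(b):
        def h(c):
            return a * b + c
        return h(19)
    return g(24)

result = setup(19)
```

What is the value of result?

Step 1: a = 19, b = 24, c = 19.
Step 2: h() computes a * b + c = 19 * 24 + 19 = 475.
Step 3: result = 475

The answer is 475.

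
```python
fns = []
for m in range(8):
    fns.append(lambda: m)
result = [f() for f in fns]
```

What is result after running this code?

Step 1: All 8 lambdas share the same variable m.
Step 2: After the loop, m = 7.
Step 3: Each call returns 7. result = [7, 7, 7, 7, 7, 7, 7, 7]

The answer is [7, 7, 7, 7, 7, 7, 7, 7].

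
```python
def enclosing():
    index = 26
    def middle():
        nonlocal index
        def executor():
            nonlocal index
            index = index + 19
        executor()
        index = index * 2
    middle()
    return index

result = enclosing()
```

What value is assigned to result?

Step 1: index = 26.
Step 2: executor() adds 19: index = 26 + 19 = 45.
Step 3: middle() doubles: index = 45 * 2 = 90.
Step 4: result = 90

The answer is 90.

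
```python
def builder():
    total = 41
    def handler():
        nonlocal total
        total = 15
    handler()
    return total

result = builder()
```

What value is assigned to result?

Step 1: builder() sets total = 41.
Step 2: handler() uses nonlocal to reassign total = 15.
Step 3: result = 15

The answer is 15.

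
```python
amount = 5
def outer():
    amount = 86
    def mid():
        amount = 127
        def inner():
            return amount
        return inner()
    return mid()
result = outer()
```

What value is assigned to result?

Step 1: Three levels of shadowing: global 5, outer 86, mid 127.
Step 2: inner() finds amount = 127 in enclosing mid() scope.
Step 3: result = 127

The answer is 127.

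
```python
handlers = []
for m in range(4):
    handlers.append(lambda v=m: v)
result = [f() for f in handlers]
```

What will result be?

Step 1: Default arg v=m captures m at each iteration.
Step 2: Each lambda has its own default: 0, 1, ..., 3.
Step 3: result = [0, 1, 2, 3]

The answer is [0, 1, 2, 3].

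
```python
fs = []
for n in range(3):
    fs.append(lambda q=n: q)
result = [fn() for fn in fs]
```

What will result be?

Step 1: Default arg q=n captures n at each iteration.
Step 2: Each lambda has its own default: 0, 1, ..., 2.
Step 3: result = [0, 1, 2]

The answer is [0, 1, 2].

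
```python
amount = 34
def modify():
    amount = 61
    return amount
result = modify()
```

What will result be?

Step 1: Global amount = 34.
Step 2: modify() creates local amount = 61, shadowing the global.
Step 3: Returns local amount = 61. result = 61

The answer is 61.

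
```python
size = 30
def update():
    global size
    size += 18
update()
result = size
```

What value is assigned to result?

Step 1: size = 30 globally.
Step 2: update() modifies global size: size += 18 = 48.
Step 3: result = 48

The answer is 48.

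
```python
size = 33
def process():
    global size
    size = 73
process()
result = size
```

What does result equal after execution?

Step 1: size = 33 globally.
Step 2: process() declares global size and sets it to 73.
Step 3: After process(), global size = 73. result = 73

The answer is 73.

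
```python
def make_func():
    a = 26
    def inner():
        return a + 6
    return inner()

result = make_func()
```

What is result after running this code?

Step 1: make_func() defines a = 26.
Step 2: inner() reads a = 26 from enclosing scope, returns 26 + 6 = 32.
Step 3: result = 32

The answer is 32.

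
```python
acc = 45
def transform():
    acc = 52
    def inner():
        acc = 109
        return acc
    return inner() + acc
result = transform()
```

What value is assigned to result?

Step 1: transform() has local acc = 52. inner() has local acc = 109.
Step 2: inner() returns its local acc = 109.
Step 3: transform() returns 109 + its own acc (52) = 161

The answer is 161.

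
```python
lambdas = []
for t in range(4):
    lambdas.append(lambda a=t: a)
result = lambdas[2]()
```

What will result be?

Step 1: Default argument a=t captures t's value at each iteration.
Step 2: lambdas[2] captured a = 2 when t was 2.
Step 3: result = 2

The answer is 2.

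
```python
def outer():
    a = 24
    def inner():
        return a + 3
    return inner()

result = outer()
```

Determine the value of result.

Step 1: outer() defines a = 24.
Step 2: inner() reads a = 24 from enclosing scope, returns 24 + 3 = 27.
Step 3: result = 27

The answer is 27.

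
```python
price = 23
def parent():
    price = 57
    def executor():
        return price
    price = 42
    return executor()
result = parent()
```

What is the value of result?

Step 1: parent() sets price = 57, then later price = 42.
Step 2: executor() is called after price is reassigned to 42. Closures capture variables by reference, not by value.
Step 3: result = 42

The answer is 42.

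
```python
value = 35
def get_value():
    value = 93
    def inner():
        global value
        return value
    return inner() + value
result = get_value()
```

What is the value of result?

Step 1: Global value = 35. get_value() shadows with local value = 93.
Step 2: inner() uses global keyword, so inner() returns global value = 35.
Step 3: get_value() returns 35 + 93 = 128

The answer is 128.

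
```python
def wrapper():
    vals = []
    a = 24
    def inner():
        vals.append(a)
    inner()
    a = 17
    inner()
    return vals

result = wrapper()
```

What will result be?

Step 1: a = 24. inner() appends current a to vals.
Step 2: First inner(): appends 24. Then a = 17.
Step 3: Second inner(): appends 17 (closure sees updated a). result = [24, 17]

The answer is [24, 17].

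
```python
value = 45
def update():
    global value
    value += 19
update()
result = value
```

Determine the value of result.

Step 1: value = 45 globally.
Step 2: update() modifies global value: value += 19 = 64.
Step 3: result = 64

The answer is 64.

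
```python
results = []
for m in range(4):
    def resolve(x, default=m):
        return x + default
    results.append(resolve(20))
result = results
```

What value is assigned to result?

Step 1: Default argument default=m is evaluated at function definition time.
Step 2: Each iteration creates resolve with default = current m value.
Step 3: resolve(20) returns 20 + default. results = [20, 21, 22, 23]

The answer is [20, 21, 22, 23].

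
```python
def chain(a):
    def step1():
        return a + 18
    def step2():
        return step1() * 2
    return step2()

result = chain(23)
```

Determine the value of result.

Step 1: chain(23) captures a = 23.
Step 2: step2() calls step1() which returns 23 + 18 = 41.
Step 3: step2() returns 41 * 2 = 82

The answer is 82.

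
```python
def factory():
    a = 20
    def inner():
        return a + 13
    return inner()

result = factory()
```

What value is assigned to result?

Step 1: factory() defines a = 20.
Step 2: inner() reads a = 20 from enclosing scope, returns 20 + 13 = 33.
Step 3: result = 33

The answer is 33.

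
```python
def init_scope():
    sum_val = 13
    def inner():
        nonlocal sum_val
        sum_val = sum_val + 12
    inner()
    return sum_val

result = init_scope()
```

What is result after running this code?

Step 1: init_scope() sets sum_val = 13.
Step 2: inner() uses nonlocal to modify sum_val in init_scope's scope: sum_val = 13 + 12 = 25.
Step 3: init_scope() returns the modified sum_val = 25

The answer is 25.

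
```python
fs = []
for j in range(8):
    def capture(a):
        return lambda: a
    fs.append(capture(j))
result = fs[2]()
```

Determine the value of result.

Step 1: capture(j) creates a new scope capturing a = j at call time.
Step 2: fs[2] = capture(2), so its lambda captures a = 2.
Step 3: result = 2 (closure factory fixes late binding)

The answer is 2.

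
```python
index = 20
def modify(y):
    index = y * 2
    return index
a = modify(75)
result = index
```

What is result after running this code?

Step 1: Global index = 20.
Step 2: modify(75) creates local index = 75 * 2 = 150.
Step 3: Global index unchanged because no global keyword. result = 20

The answer is 20.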